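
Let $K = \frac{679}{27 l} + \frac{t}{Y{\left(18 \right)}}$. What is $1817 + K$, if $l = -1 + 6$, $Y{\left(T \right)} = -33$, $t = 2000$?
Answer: $\frac{2615714}{1485} \approx 1761.4$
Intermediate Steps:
$l = 5$
$K = - \frac{82531}{1485}$ ($K = \frac{679}{27 \cdot 5} + \frac{2000}{-33} = \frac{679}{135} + 2000 \left(- \frac{1}{33}\right) = 679 \cdot \frac{1}{135} - \frac{2000}{33} = \frac{679}{135} - \frac{2000}{33} = - \frac{82531}{1485} \approx -55.576$)
$1817 + K = 1817 - \frac{82531}{1485} = \frac{2615714}{1485}$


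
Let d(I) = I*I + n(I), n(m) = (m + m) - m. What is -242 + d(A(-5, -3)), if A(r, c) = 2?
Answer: -236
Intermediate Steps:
n(m) = m (n(m) = 2*m - m = m)
d(I) = I + I² (d(I) = I*I + I = I² + I = I + I²)
-242 + d(A(-5, -3)) = -242 + 2*(1 + 2) = -242 + 2*3 = -242 + 6 = -236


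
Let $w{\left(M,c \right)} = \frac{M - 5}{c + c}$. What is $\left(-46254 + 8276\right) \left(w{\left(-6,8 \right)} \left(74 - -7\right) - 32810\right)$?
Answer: $\frac{9985384639}{8} \approx 1.2482 \cdot 10^{9}$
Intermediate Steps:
$w{\left(M,c \right)} = \frac{-5 + M}{2 c}$
$\left(-46254 + 8276\right) \left(w{\left(-6,8 \right)} \left(74 - -7\right) - 32810\right) = \left(-46254 + 8276\right) \left(\frac{-5 - 6}{2 \cdot 8} \left(74 - -7\right) - 32810\right) = - 37978 \left(\frac{1}{2} \cdot \frac{1}{8} \left(-11\right) \left(74 + 7\right) - 32810\right) = - 37978 \left(\left(- \frac{11}{16}\right) 81 - 32810\right) = - 37978 \left(- \frac{891}{16} - 32810\right) = \left(-37978\right) \left(- \frac{525851}{16}\right) = \frac{9985384639}{8}$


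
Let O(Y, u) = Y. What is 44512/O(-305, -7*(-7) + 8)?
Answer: -44512/305 ≈ -145.94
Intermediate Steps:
44512/O(-305, -7*(-7) + 8) = 44512/(-305) = 44512*(-1/305) = -44512/305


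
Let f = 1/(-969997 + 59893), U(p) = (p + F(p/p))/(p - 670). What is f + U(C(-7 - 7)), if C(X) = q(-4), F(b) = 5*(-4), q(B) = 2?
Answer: 4095301/151987368 ≈ 0.026945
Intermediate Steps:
F(b) = -20
C(X) = 2
U(p) = (-20 + p)/(-670 + p) (U(p) = (p - 20)/(p - 670) = (-20 + p)/(-670 + p))
f = -1/910104 (f = 1/(-910104) = -1/910104 ≈ -1.0988e-6)
f + U(C(-7 - 7)) = -1/910104 + (-20 + 2)/(-670 + 2) = -1/910104 - 18/(-668) = -1/910104 - 1/668*(-18) = -1/910104 + 9/334 = 4095301/151987368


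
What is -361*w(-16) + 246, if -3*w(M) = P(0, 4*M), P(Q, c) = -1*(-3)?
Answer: 607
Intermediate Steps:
P(Q, c) = 3
w(M) = -1 (w(M) = -1/3*3 = -1)
-361*w(-16) + 246 = -361*(-1) + 246 = 361 + 246 = 607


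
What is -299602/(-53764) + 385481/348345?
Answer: 62544929587/9364210290 ≈ 6.6791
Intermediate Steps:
-299602/(-53764) + 385481/348345 = -299602*(-1/53764) + 385481*(1/348345) = 149801/26882 + 385481/348345 = 62544929587/9364210290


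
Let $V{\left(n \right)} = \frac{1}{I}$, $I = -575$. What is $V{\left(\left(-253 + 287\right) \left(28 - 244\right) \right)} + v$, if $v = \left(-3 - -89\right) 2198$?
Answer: $\frac{108691099}{575} \approx 1.8903 \cdot 10^{5}$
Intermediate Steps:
$v = 189028$ ($v = \left(-3 + 89\right) 2198 = 86 \cdot 2198 = 189028$)
$V{\left(n \right)} = - \frac{1}{575}$ ($V{\left(n \right)} = \frac{1}{-575} = - \frac{1}{575}$)
$V{\left(\left(-253 + 287\right) \left(28 - 244\right) \right)} + v = - \frac{1}{575} + 189028 = \frac{108691099}{575}$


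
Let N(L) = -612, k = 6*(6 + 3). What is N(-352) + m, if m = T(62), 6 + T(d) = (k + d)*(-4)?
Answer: -1082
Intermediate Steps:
k = 54 (k = 6*9 = 54)
T(d) = -222 - 4*d (T(d) = -6 + (54 + d)*(-4) = -6 + (-216 - 4*d) = -222 - 4*d)
m = -470 (m = -222 - 4*62 = -222 - 248 = -470)
N(-352) + m = -612 - 470 = -1082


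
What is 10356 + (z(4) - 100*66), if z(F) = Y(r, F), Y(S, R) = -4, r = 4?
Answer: 3752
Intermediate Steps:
z(F) = -4
10356 + (z(4) - 100*66) = 10356 + (-4 - 100*66) = 10356 + (-4 - 6600) = 10356 - 6604 = 3752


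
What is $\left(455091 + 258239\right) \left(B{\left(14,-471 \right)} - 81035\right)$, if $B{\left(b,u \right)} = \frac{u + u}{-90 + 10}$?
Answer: $- \frac{231185188357}{4} \approx -5.7796 \cdot 10^{10}$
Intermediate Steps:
$B{\left(b,u \right)} = - \frac{u}{40}$ ($B{\left(b,u \right)} = \frac{2 u}{-80} = 2 u \left(- \frac{1}{80}\right) = - \frac{u}{40}$)
$\left(455091 + 258239\right) \left(B{\left(14,-471 \right)} - 81035\right) = \left(455091 + 258239\right) \left(\left(- \frac{1}{40}\right) \left(-471\right) - 81035\right) = 713330 \left(\frac{471}{40} - 81035\right) = 713330 \left(- \frac{3240929}{40}\right) = - \frac{231185188357}{4}$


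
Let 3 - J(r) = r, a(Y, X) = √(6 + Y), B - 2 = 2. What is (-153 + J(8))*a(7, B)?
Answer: -158*√13 ≈ -569.68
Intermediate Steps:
B = 4 (B = 2 + 2 = 4)
J(r) = 3 - r
(-153 + J(8))*a(7, B) = (-153 + (3 - 1*8))*√(6 + 7) = (-153 + (3 - 8))*√13 = (-153 - 5)*√13 = -158*√13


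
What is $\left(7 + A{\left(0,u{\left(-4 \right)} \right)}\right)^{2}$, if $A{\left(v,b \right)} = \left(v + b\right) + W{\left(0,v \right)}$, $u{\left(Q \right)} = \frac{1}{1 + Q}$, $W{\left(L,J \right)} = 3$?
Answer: $\frac{841}{9} \approx 93.444$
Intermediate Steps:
$A{\left(v,b \right)} = 3 + b + v$ ($A{\left(v,b \right)} = \left(v + b\right) + 3 = \left(b + v\right) + 3 = 3 + b + v$)
$\left(7 + A{\left(0,u{\left(-4 \right)} \right)}\right)^{2} = \left(7 + \left(3 + \frac{1}{1 - 4} + 0\right)\right)^{2} = \left(7 + \left(3 + \frac{1}{-3} + 0\right)\right)^{2} = \left(7 + \left(3 - \frac{1}{3} + 0\right)\right)^{2} = \left(7 + \frac{8}{3}\right)^{2} = \left(\frac{29}{3}\right)^{2} = \frac{841}{9}$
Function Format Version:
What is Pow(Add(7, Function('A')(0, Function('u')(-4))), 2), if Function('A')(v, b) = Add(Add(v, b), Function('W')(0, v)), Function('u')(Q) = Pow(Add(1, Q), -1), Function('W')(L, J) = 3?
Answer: Rational(841, 9) ≈ 93.444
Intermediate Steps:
Function('A')(v, b) = Add(3, b, v) (Function('A')(v, b) = Add(Add(v, b), 3) = Add(Add(b, v), 3) = Add(3, b, v))
Pow(Add(7, Function('A')(0, Function('u')(-4))), 2) = Pow(Add(7, Add(3, Pow(Add(1, -4), -1), 0)), 2) = Pow(Add(7, Add(3, Pow(-3, -1), 0)), 2) = Pow(Add(7, Add(3, Rational(-1, 3), 0)), 2) = Pow(Add(7, Rational(8, 3)), 2) = Pow(Rational(29, 3), 2) = Rational(841, 9)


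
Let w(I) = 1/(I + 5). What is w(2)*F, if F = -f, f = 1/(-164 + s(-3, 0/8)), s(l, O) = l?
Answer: 1/1169 ≈ 0.00085543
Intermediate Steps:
w(I) = 1/(5 + I)
f = -1/167 (f = 1/(-164 - 3) = 1/(-167) = -1/167 ≈ -0.0059880)
F = 1/167 (F = -1*(-1/167) = 1/167 ≈ 0.0059880)
w(2)*F = (1/167)/(5 + 2) = (1/167)/7 = (⅐)*(1/167) = 1/1169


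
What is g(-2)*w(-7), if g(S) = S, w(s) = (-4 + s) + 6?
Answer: 10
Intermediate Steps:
w(s) = 2 + s
g(-2)*w(-7) = -2*(2 - 7) = -2*(-5) = 10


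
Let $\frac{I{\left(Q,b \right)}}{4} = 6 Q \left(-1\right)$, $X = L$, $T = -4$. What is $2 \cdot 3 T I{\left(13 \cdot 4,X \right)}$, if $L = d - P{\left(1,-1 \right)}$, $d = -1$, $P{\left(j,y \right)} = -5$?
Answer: $29952$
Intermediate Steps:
$L = 4$ ($L = -1 - -5 = -1 + 5 = 4$)
$X = 4$
$I{\left(Q,b \right)} = - 24 Q$ ($I{\left(Q,b \right)} = 4 \cdot 6 Q \left(-1\right) = 4 \left(- 6 Q\right) = - 24 Q$)
$2 \cdot 3 T I{\left(13 \cdot 4,X \right)} = 2 \cdot 3 \left(-4\right) \left(- 24 \cdot 13 \cdot 4\right) = 6 \left(-4\right) \left(\left(-24\right) 52\right) = \left(-24\right) \left(-1248\right) = 29952$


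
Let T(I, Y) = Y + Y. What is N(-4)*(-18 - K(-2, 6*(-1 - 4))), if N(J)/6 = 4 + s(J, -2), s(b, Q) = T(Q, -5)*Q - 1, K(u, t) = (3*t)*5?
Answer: 59616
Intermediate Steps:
T(I, Y) = 2*Y
K(u, t) = 15*t
s(b, Q) = -1 - 10*Q (s(b, Q) = (2*(-5))*Q - 1 = -10*Q - 1 = -1 - 10*Q)
N(J) = 138 (N(J) = 6*(4 + (-1 - 10*(-2))) = 6*(4 + (-1 + 20)) = 6*(4 + 19) = 6*23 = 138)
N(-4)*(-18 - K(-2, 6*(-1 - 4))) = 138*(-18 - 15*6*(-1 - 4)) = 138*(-18 - 15*6*(-5)) = 138*(-18 - 15*(-30)) = 138*(-18 - 1*(-450)) = 138*(-18 + 450) = 138*432 = 59616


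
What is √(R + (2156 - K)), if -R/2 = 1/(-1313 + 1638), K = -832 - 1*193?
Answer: √13439699/65 ≈ 56.400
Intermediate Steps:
K = -1025 (K = -832 - 193 = -1025)
R = -2/325 (R = -2/(-1313 + 1638) = -2/325 ≈ -0.0061538)
√(R + (2156 - K)) = √(-2/325 + (2156 - 1*(-1025))) = √(-2/325 + (2156 + 1025)) = √(-2/325 + 3181) = √(1033823/325) = √13439699/65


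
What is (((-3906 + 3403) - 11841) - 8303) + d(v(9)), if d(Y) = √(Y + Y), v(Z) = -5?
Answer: -20647 + I*√10 ≈ -20647.0 + 3.1623*I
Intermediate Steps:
d(Y) = √2*√Y (d(Y) = √(2*Y) = √2*√Y)
(((-3906 + 3403) - 11841) - 8303) + d(v(9)) = (((-3906 + 3403) - 11841) - 8303) + √2*√(-5) = ((-503 - 11841) - 8303) + √2*(I*√5) = (-12344 - 8303) + I*√10 = -20647 + I*√10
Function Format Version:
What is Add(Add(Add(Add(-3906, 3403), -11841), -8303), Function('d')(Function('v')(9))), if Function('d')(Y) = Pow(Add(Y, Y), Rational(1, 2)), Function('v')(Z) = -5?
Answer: Add(-20647, Mul(I, Pow(10, Rational(1, 2)))) ≈ Add(-20647., Mul(3.1623, I))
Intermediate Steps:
Function('d')(Y) = Mul(Pow(2, Rational(1, 2)), Pow(Y, Rational(1, 2))) (Function('d')(Y) = Pow(Mul(2, Y), Rational(1, 2)) = Mul(Pow(2, Rational(1, 2)), Pow(Y, Rational(1, 2))))
Add(Add(Add(Add(-3906, 3403), -11841), -8303), Function('d')(Function('v')(9))) = Add(Add(Add(Add(-3906, 3403), -11841), -8303), Mul(Pow(2, Rational(1, 2)), Pow(-5, Rational(1, 2)))) = Add(Add(Add(-503, -11841), -8303), Mul(Pow(2, Rational(1, 2)), Mul(I, Pow(5, Rational(1, 2))))) = Add(Add(-12344, -8303), Mul(I, Pow(10, Rational(1, 2)))) = Add(-20647, Mul(I, Pow(10, Rational(1, 2))))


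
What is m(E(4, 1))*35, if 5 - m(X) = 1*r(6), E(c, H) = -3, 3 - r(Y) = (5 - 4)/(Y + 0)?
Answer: 455/6 ≈ 75.833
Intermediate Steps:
r(Y) = 3 - 1/Y (r(Y) = 3 - (5 - 4)/(Y + 0) = 3 - 1/Y)
m(X) = 13/6 (m(X) = 5 - (3 - 1/6) = 5 - 17/6 = 13/6)
m(E(4, 1))*35 = (13/6)*35 = 455/6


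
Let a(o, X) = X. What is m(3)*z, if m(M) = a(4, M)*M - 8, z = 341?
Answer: 341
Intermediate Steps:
m(M) = -8 + M² (m(M) = M*M - 8 = M² - 8 = -8 + M²)
m(3)*z = (-8 + 3²)*341 = (-8 + 9)*341 = 1*341 = 341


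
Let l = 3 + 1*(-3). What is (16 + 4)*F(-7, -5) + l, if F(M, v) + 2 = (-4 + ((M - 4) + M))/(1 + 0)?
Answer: -480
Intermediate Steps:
l = 0 (l = 3 - 3 = 0)
F(M, v) = -10 + 2*M (F(M, v) = -2 + (-4 + ((M - 4) + M))/(1 + 0) = -2 + (-4 + ((-4 + M) + M))/1 = -2 + (-4 + (-4 + 2*M))*1 = -2 + (-8 + 2*M)*1 = -2 + (-8 + 2*M) = -10 + 2*M)
(16 + 4)*F(-7, -5) + l = (16 + 4)*(-10 + 2*(-7)) + 0 = 20*(-10 - 14) + 0 = 20*(-24) + 0 = -480 + 0 = -480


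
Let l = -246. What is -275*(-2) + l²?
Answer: 61066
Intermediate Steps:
-275*(-2) + l² = -275*(-2) + (-246)² = 550 + 60516 = 61066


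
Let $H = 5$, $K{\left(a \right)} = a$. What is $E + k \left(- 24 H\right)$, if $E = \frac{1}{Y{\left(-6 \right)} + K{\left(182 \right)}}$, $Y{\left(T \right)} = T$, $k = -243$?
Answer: $\frac{5132161}{176} \approx 29160.0$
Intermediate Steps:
$E = \frac{1}{176}$ ($E = \frac{1}{-6 + 182} = \frac{1}{176} \approx 0.0056818$)
$E + k \left(- 24 H\right) = \frac{1}{176} - 243 \left(\left(-24\right) 5\right) = \frac{1}{176} - -29160 = \frac{1}{176} + 29160 = \frac{5132161}{176}$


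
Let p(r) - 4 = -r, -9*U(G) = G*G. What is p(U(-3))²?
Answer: 25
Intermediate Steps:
U(G) = -G²/9 (U(G) = -G*G/9 = -G²/9)
p(r) = 4 - r
p(U(-3))² = (4 - (-1)*(-3)²/9)² = (4 - (-1)*9/9)² = (4 - 1*(-1))² = (4 + 1)² = 5² = 25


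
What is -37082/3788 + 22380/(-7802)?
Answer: -93522301/7388494 ≈ -12.658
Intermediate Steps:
-37082/3788 + 22380/(-7802) = -37082*1/3788 + 22380*(-1/7802) = -18541/1894 - 11190/3901 = -93522301/7388494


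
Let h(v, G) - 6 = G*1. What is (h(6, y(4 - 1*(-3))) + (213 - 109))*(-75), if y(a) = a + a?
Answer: -9300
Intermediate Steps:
y(a) = 2*a
h(v, G) = 6 + G (h(v, G) = 6 + G*1 = 6 + G)
(h(6, y(4 - 1*(-3))) + (213 - 109))*(-75) = ((6 + 2*(4 - 1*(-3))) + (213 - 109))*(-75) = ((6 + 2*(4 + 3)) + 104)*(-75) = ((6 + 2*7) + 104)*(-75) = ((6 + 14) + 104)*(-75) = (20 + 104)*(-75) = 124*(-75) = -9300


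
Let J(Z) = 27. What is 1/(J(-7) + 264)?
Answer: 1/291 ≈ 0.0034364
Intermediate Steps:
1/(J(-7) + 264) = 1/(27 + 264) = 1/291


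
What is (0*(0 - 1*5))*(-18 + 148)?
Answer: 0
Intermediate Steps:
(0*(0 - 1*5))*(-18 + 148) = (0*(0 - 5))*130 = (0*(-5))*130 = 0*130 = 0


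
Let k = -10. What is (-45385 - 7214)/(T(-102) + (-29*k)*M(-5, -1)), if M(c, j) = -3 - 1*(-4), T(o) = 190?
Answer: -17533/160 ≈ -109.58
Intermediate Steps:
M(c, j) = 1 (M(c, j) = -3 + 4 = 1)
(-45385 - 7214)/(T(-102) + (-29*k)*M(-5, -1)) = (-45385 - 7214)/(190 - 29*(-10)*1) = -52599/(190 + 290*1) = -52599/(190 + 290) = -52599/480 = -52599*1/480 = -17533/160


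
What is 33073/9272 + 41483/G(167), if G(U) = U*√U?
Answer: 33073/9272 + 41483*√167/27889 ≈ 22.789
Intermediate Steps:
G(U) = U^(3/2)
33073/9272 + 41483/G(167) = 33073/9272 + 41483/(167^(3/2)) = 33073*(1/9272) + 41483/((167*√167)) = 33073/9272 + 41483*(√167/27889) = 33073/9272 + 41483*√167/27889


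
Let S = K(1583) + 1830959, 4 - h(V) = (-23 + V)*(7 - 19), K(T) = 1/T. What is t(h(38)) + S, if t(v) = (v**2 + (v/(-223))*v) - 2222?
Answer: 657458498512/353009 ≈ 1.8624e+6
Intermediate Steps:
h(V) = -272 + 12*V (h(V) = 4 - (-23 + V)*(7 - 19) = 4 - (-23 + V)*(-12) = 4 - (276 - 12*V) = 4 + (-276 + 12*V) = -272 + 12*V)
S = 2898408098/1583 (S = 1/1583 + 1830959 = 2898408098/1583 ≈ 1.8310e+6)
t(v) = -2222 + 222*v**2/223 (t(v) = (v**2 + (v*(-1/223))*v) - 2222 = (v**2 + (-v/223)*v) - 2222 = (v**2 - v**2/223) - 2222 = 222*v**2/223 - 2222 = -2222 + 222*v**2/223)
t(h(38)) + S = (-2222 + 222*(-272 + 12*38)**2/223) + 2898408098/1583 = (-2222 + 222*(-272 + 456)**2/223) + 2898408098/1583 = (-2222 + (222/223)*184**2) + 2898408098/1583 = (-2222 + (222/223)*33856) + 2898408098/1583 = (-2222 + 7516032/223) + 2898408098/1583 = 7020526/223 + 2898408098/1583 = 657458498512/353009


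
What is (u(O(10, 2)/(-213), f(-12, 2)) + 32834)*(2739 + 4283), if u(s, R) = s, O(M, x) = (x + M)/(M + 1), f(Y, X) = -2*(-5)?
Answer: 180067603700/781 ≈ 2.3056e+8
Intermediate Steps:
f(Y, X) = 10
O(M, x) = (M + x)/(1 + M)
(u(O(10, 2)/(-213), f(-12, 2)) + 32834)*(2739 + 4283) = (((10 + 2)/(1 + 10))/(-213) + 32834)*(2739 + 4283) = ((12/11)*(-1/213) + 32834)*7022 = (-4/781 + 32834)*7022 = (25643350/781)*7022 = 180067603700/781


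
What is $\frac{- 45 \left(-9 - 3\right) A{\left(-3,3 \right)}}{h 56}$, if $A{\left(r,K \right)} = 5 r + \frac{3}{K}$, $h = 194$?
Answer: $- \frac{135}{194} \approx -0.69588$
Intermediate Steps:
$A{\left(r,K \right)} = \frac{3}{K} + 5 r$
$\frac{- 45 \left(-9 - 3\right) A{\left(-3,3 \right)}}{h 56} = \frac{- 45 \left(-9 - 3\right) \left(\frac{3}{3} + 5 \left(-3\right)\right)}{194 \cdot 56} = \frac{\left(-45\right) \left(-12\right) \left(3 \cdot \frac{1}{3} - 15\right)}{10864} = 540 \left(1 - 15\right) \frac{1}{10864} = 540 \left(-14\right) \frac{1}{10864} = \left(-7560\right) \frac{1}{10864} = - \frac{135}{194}$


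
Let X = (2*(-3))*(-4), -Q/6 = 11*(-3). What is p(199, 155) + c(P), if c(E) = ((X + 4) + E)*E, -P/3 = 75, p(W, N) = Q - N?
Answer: 44368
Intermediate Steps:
Q = 198 (Q = -66*(-3) = -6*(-33) = 198)
p(W, N) = 198 - N
P = -225 (P = -3*75 = -225)
X = 24 (X = -6*(-4) = 24)
c(E) = E*(28 + E) (c(E) = ((24 + 4) + E)*E = (28 + E)*E = E*(28 + E))
p(199, 155) + c(P) = (198 - 1*155) - 225*(28 - 225) = (198 - 155) - 225*(-197) = 43 + 44325 = 44368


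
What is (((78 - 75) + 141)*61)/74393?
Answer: 8784/74393 ≈ 0.11808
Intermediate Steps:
(((78 - 75) + 141)*61)/74393 = ((3 + 141)*61)*(1/74393) = (144*61)*(1/74393) = 8784*(1/74393) = 8784/74393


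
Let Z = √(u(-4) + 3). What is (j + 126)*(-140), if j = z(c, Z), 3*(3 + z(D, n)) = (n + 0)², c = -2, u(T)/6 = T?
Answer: -16240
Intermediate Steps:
u(T) = 6*T
Z = I*√21 (Z = √(6*(-4) + 3) = √(-24 + 3) = √(-21) = I*√21 ≈ 4.5826*I)
z(D, n) = -3 + n²/3 (z(D, n) = -3 + (n + 0)²/3 = -3 + n²/3)
j = -10 (j = -3 + (I*√21)²/3 = -3 + (⅓)*(-21) = -3 - 7 = -10)
(j + 126)*(-140) = (-10 + 126)*(-140) = 116*(-140) = -16240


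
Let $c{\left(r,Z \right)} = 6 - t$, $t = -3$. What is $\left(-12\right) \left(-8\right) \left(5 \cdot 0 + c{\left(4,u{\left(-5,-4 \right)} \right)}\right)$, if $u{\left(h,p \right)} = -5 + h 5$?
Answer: $864$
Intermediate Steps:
$u{\left(h,p \right)} = -5 + 5 h$
$c{\left(r,Z \right)} = 9$ ($c{\left(r,Z \right)} = 6 - -3 = 6 + 3 = 9$)
$\left(-12\right) \left(-8\right) \left(5 \cdot 0 + c{\left(4,u{\left(-5,-4 \right)} \right)}\right) = \left(-12\right) \left(-8\right) \left(5 \cdot 0 + 9\right) = 96 \left(0 + 9\right) = 96 \cdot 9 = 864$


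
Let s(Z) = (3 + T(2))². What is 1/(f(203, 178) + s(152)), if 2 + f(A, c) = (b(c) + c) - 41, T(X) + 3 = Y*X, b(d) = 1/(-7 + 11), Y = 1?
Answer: 4/557 ≈ 0.0071813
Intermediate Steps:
b(d) = ¼ (b(d) = 1/4 = ¼)
T(X) = -3 + X (T(X) = -3 + 1*X = -3 + X)
s(Z) = 4 (s(Z) = (3 + (-3 + 2))² = (3 - 1)² = 2² = 4)
f(A, c) = -171/4 + c (f(A, c) = -2 + ((¼ + c) - 41) = -2 + (-163/4 + c) = -171/4 + c)
1/(f(203, 178) + s(152)) = 1/((-171/4 + 178) + 4) = 1/(541/4 + 4) = 1/(557/4) = 4/557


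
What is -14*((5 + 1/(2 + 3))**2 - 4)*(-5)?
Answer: 8064/5 ≈ 1612.8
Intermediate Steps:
-14*((5 + 1/(2 + 3))**2 - 4)*(-5) = -14*((5 + 1/5)**2 - 4)*(-5) = -14*((26/5)**2 - 4)*(-5) = -14*(676/25 - 4)*(-5) = -8064*(-5)/25 = -14*(-576/5) = 8064/5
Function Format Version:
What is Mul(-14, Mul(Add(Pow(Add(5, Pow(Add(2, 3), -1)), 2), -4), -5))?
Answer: Rational(8064, 5) ≈ 1612.8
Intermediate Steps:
Mul(-14, Mul(Add(Pow(Add(5, Pow(Add(2, 3), -1)), 2), -4), -5)) = Mul(-14, Mul(Add(Pow(Add(5, Pow(5, -1)), 2), -4), -5)) = Mul(-14, Mul(Add(Pow(Add(5, Rational(1, 5)), 2), -4), -5)) = Mul(-14, Mul(Add(Pow(Rational(26, 5), 2), -4), -5)) = Mul(-14, Mul(Add(Rational(676, 25), -4), -5)) = Mul(-14, Mul(Rational(576, 25), -5)) = Mul(-14, Rational(-576, 5)) = Rational(8064, 5)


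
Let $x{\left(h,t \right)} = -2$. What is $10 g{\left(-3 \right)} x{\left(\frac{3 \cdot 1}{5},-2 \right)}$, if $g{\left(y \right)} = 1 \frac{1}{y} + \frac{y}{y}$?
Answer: $- \frac{40}{3} \approx -13.333$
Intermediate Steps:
$g{\left(y \right)} = 1 + \frac{1}{y}$ ($g{\left(y \right)} = \frac{1}{y} + 1 = 1 + \frac{1}{y}$)
$10 g{\left(-3 \right)} x{\left(\frac{3 \cdot 1}{5},-2 \right)} = 10 \frac{1 - 3}{-3} \left(-2\right) = 10 \left(\left(- \frac{1}{3}\right) \left(-2\right)\right) \left(-2\right) = 10 \cdot \frac{2}{3} \left(-2\right) = \frac{20}{3} \left(-2\right) = - \frac{40}{3}$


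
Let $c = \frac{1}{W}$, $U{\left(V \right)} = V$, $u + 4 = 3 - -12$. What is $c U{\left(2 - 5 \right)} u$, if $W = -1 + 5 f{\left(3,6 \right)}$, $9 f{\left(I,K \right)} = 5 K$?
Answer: $- \frac{99}{47} \approx -2.1064$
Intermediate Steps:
$f{\left(I,K \right)} = \frac{5 K}{9}$
$u = 11$ ($u = -4 + \left(3 - -12\right) = -4 + \left(3 + 12\right) = -4 + 15 = 11$)
$W = \frac{47}{3}$ ($W = -1 + 5 \cdot \frac{5}{9} \cdot 6 = -1 + 5 \cdot \frac{10}{3} = -1 + \frac{50}{3} = \frac{47}{3} \approx 15.667$)
$c = \frac{3}{47}$ ($c = \frac{1}{\frac{47}{3}} = \frac{3}{47} \approx 0.06383$)
$c U{\left(2 - 5 \right)} u = \frac{3 \left(2 - 5\right)}{47} \cdot 11 = \frac{3}{47} \left(-3\right) 11 = \left(- \frac{9}{47}\right) 11 = - \frac{99}{47}$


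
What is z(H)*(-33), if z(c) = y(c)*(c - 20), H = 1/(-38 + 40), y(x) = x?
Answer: 1287/4 ≈ 321.75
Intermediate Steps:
H = 1/2 ≈ 0.50000
z(c) = c*(-20 + c) (z(c) = c*(c - 20) = c*(-20 + c))
z(H)*(-33) = ((-20 + 1/2)/2)*(-33) = ((1/2)*(-39/2))*(-33) = -39/4*(-33) = 1287/4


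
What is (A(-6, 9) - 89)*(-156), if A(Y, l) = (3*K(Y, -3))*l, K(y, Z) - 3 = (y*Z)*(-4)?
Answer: 304512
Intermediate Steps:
K(y, Z) = 3 - 4*Z*y (K(y, Z) = 3 + (y*Z)*(-4) = 3 + (Z*y)*(-4) = 3 - 4*Z*y)
A(Y, l) = l*(9 + 36*Y) (A(Y, l) = (3*(3 - 4*(-3)*Y))*l = (3*(3 + 12*Y))*l = (9 + 36*Y)*l = l*(9 + 36*Y))
(A(-6, 9) - 89)*(-156) = (9*9*(1 + 4*(-6)) - 89)*(-156) = (9*9*(1 - 24) - 89)*(-156) = (9*9*(-23) - 89)*(-156) = (-1863 - 89)*(-156) = -1952*(-156) = 304512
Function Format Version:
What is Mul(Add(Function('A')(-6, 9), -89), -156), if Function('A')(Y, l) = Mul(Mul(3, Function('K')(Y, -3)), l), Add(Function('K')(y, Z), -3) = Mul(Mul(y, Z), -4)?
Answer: 304512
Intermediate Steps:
Function('K')(y, Z) = Add(3, Mul(-4, Z, y)) (Function('K')(y, Z) = Add(3, Mul(Mul(y, Z), -4)) = Add(3, Mul(Mul(Z, y), -4)) = Add(3, Mul(-4, Z, y)))
Function('A')(Y, l) = Mul(l, Add(9, Mul(36, Y))) (Function('A')(Y, l) = Mul(Mul(3, Add(3, Mul(-4, -3, Y))), l) = Mul(Mul(3, Add(3, Mul(12, Y))), l) = Mul(Add(9, Mul(36, Y)), l) = Mul(l, Add(9, Mul(36, Y))))
Mul(Add(Function('A')(-6, 9), -89), -156) = Mul(Add(Mul(9, 9, Add(1, Mul(4, -6))), -89), -156) = Mul(Add(Mul(9, 9, Add(1, -24)), -89), -156) = Mul(Add(Mul(9, 9, -23), -89), -156) = Mul(Add(-1863, -89), -156) = Mul(-1952, -156) = 304512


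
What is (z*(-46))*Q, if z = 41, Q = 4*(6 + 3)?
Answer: -67896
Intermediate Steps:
Q = 36 (Q = 4*9 = 36)
(z*(-46))*Q = (41*(-46))*36 = -1886*36 = -67896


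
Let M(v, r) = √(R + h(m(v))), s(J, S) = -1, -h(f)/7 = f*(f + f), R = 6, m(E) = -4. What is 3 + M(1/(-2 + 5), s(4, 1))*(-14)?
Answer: 3 - 14*I*√218 ≈ 3.0 - 206.71*I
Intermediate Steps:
h(f) = -14*f² (h(f) = -7*f*(f + f) = -7*f*2*f = -14*f²)
M(v, r) = I*√218 (M(v, r) = √(6 - 14*(-4)²) = √(6 - 14*16) = √(6 - 224) = √(-218) = I*√218)
3 + M(1/(-2 + 5), s(4, 1))*(-14) = 3 + (I*√218)*(-14) = 3 - 14*I*√218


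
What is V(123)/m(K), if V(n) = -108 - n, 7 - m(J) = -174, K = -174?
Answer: -231/181 ≈ -1.2762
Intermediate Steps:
m(J) = 181 (m(J) = 7 - 1*(-174) = 7 + 174 = 181)
V(123)/m(K) = (-108 - 1*123)/181 = (-108 - 123)*(1/181) = -231*1/181 = -231/181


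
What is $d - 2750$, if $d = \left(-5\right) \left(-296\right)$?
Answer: $-1270$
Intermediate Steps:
$d = 1480$
$d - 2750 = 1480 - 2750 = -1270$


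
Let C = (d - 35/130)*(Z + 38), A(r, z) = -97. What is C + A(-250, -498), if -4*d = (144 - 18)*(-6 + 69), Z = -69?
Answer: 798601/13 ≈ 61431.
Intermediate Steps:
d = -3969/2 (d = -(144 - 18)*(-6 + 69)/4 = -63*63/2 = -1/4*7938 = -3969/2 ≈ -1984.5)
C = 799862/13 (C = (-3969/2 - 35/130)*(-69 + 38) = (-3969/2 - 35*1/130)*(-31) = (-3969/2 - 7/26)*(-31) = -25802/13*(-31) = 799862/13 ≈ 61528.)
C + A(-250, -498) = 799862/13 - 97 = 798601/13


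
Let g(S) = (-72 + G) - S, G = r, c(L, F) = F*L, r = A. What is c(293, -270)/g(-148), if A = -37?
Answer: -26370/13 ≈ -2028.5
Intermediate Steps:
r = -37
G = -37
g(S) = -109 - S (g(S) = (-72 - 37) - S = -109 - S)
c(293, -270)/g(-148) = (-270*293)/(-109 - 1*(-148)) = -79110/(-109 + 148) = -79110/39 = -79110*1/39 = -26370/13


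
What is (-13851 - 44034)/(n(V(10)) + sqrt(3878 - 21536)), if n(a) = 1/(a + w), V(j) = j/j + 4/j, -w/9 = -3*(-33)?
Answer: 1287362400/349358303257 + 10307138319360*I*sqrt(218)/349358303257 ≈ 0.0036849 + 435.61*I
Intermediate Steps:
w = -891 (w = -(-27)*(-33) = -9*99 = -891)
V(j) = 1 + 4/j
n(a) = 1/(-891 + a) (n(a) = 1/(a - 891) = 1/(-891 + a))
(-13851 - 44034)/(n(V(10)) + sqrt(3878 - 21536)) = (-13851 - 44034)/(1/(-891 + (4 + 10)/10) + sqrt(3878 - 21536)) = -57885/(1/(-891 + (1/10)*14) + sqrt(-17658)) = -57885/(1/(-891 + 7/5) + 9*I*sqrt(218)) = -57885/(1/(-4448/5) + 9*I*sqrt(218)) = -57885/(-5/4448 + 9*I*sqrt(218))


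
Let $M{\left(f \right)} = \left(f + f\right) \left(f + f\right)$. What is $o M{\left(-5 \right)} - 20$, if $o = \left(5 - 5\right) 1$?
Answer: $-20$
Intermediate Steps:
$o = 0$ ($o = 0 \cdot 1 = 0$)
$M{\left(f \right)} = 4 f^{2}$ ($M{\left(f \right)} = 2 f 2 f = 4 f^{2}$)
$o M{\left(-5 \right)} - 20 = 0 \cdot 4 \left(-5\right)^{2} - 20 = 0 \cdot 4 \cdot 25 - 20 = 0 \cdot 100 - 20 = 0 - 20 = -20$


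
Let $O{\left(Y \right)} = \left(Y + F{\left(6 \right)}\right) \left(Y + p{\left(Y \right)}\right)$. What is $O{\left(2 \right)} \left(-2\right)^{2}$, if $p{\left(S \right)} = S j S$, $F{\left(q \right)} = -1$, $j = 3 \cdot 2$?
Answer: $104$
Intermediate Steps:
$j = 6$
$p{\left(S \right)} = 6 S^{2}$ ($p{\left(S \right)} = S 6 S = 6 S S = 6 S^{2}$)
$O{\left(Y \right)} = \left(-1 + Y\right) \left(Y + 6 Y^{2}\right)$ ($O{\left(Y \right)} = \left(Y - 1\right) \left(Y + 6 Y^{2}\right) = \left(-1 + Y\right) \left(Y + 6 Y^{2}\right)$)
$O{\left(2 \right)} \left(-2\right)^{2} = 2 \left(-1 - 10 + 6 \cdot 2^{2}\right) \left(-2\right)^{2} = 2 \left(-1 - 10 + 6 \cdot 4\right) 4 = 2 \left(-1 - 10 + 24\right) 4 = 2 \cdot 13 \cdot 4 = 26 \cdot 4 = 104$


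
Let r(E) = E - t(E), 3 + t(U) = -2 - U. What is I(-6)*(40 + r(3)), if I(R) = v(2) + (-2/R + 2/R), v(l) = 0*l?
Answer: 0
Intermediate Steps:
v(l) = 0
t(U) = -5 - U (t(U) = -3 + (-2 - U) = -5 - U)
I(R) = 0 (I(R) = 0 + (-2/R + 2/R) = 0 + 0 = 0)
r(E) = 5 + 2*E (r(E) = E - (-5 - E) = E + (5 + E) = 5 + 2*E)
I(-6)*(40 + r(3)) = 0*(40 + (5 + 2*3)) = 0*(40 + (5 + 6)) = 0*(40 + 11) = 0*51 = 0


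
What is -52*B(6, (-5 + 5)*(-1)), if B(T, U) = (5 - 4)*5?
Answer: -260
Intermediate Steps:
B(T, U) = 5 (B(T, U) = 1*5 = 5)
-52*B(6, (-5 + 5)*(-1)) = -52*5 = -260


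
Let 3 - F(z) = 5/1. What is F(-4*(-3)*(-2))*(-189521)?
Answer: 379042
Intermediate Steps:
F(z) = -2 (F(z) = 3 - 5/1 = 3 - 5 = -2)
F(-4*(-3)*(-2))*(-189521) = -2*(-189521) = 379042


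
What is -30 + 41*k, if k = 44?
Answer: 1774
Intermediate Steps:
-30 + 41*k = -30 + 41*44 = -30 + 1804 = 1774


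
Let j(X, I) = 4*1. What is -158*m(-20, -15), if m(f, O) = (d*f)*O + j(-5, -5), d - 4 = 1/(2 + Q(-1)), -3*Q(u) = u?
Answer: -1473824/7 ≈ -2.1055e+5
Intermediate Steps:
j(X, I) = 4
Q(u) = -u/3
d = 31/7 (d = 4 + 1/(2 - 1/3*(-1)) = 4 + 1/(2 + 1/3) = 4 + 1/(7/3) = 4 + 3/7 = 31/7 ≈ 4.4286)
m(f, O) = 4 + 31*O*f/7 (m(f, O) = (31*f/7)*O + 4 = 31*O*f/7 + 4 = 4 + 31*O*f/7)
-158*m(-20, -15) = -158*(4 + (31/7)*(-15)*(-20)) = -158*(4 + 9300/7) = -158*9328/7 = -1473824/7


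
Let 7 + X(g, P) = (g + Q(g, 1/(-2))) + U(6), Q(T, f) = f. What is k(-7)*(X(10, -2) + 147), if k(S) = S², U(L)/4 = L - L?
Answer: 14651/2 ≈ 7325.5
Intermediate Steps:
U(L) = 0 (U(L) = 4*(L - L) = 4*0 = 0)
X(g, P) = -15/2 + g (X(g, P) = -7 + ((g + 1/(-2)) + 0) = -7 + ((g + 1*(-½)) + 0) = -7 + ((g - ½) + 0) = -7 + ((-½ + g) + 0) = -7 + (-½ + g) = -15/2 + g)
k(-7)*(X(10, -2) + 147) = (-7)²*((-15/2 + 10) + 147) = 49*(5/2 + 147) = 49*(299/2) = 14651/2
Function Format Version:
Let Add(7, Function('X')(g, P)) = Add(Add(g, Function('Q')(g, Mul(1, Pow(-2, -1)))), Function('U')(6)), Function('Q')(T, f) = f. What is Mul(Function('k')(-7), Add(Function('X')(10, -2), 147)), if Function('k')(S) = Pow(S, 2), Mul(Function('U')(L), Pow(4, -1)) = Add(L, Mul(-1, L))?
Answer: Rational(14651, 2) ≈ 7325.5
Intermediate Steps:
Function('U')(L) = 0 (Function('U')(L) = Mul(4, Add(L, Mul(-1, L))) = Mul(4, 0) = 0)
Function('X')(g, P) = Add(Rational(-15, 2), g) (Function('X')(g, P) = Add(-7, Add(Add(g, Mul(1, Pow(-2, -1))), 0)) = Add(-7, Add(Add(g, Mul(1, Rational(-1, 2))), 0)) = Add(-7, Add(Add(g, Rational(-1, 2)), 0)) = Add(-7, Add(Add(Rational(-1, 2), g), 0)) = Add(-7, Add(Rational(-1, 2), g)) = Add(Rational(-15, 2), g))
Mul(Function('k')(-7), Add(Function('X')(10, -2), 147)) = Mul(Pow(-7, 2), Add(Add(Rational(-15, 2), 10), 147)) = Mul(49, Add(Rational(5, 2), 147)) = Mul(49, Rational(299, 2)) = Rational(14651, 2)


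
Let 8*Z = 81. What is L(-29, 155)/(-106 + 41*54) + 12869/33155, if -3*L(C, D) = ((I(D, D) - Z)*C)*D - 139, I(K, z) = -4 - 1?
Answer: -17344901917/1677377760 ≈ -10.340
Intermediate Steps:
Z = 81/8 (Z = (⅛)*81 = 81/8 ≈ 10.125)
I(K, z) = -5
L(C, D) = 139/3 + 121*C*D/24 (L(C, D) = -(((-5 - 1*81/8)*C)*D - 139)/3 = -(((-5 - 81/8)*C)*D - 139)/3 = -((-121*C/8)*D - 139)/3 = -(-121*C*D/8 - 139)/3 = -(-139 - 121*C*D/8)/3 = 139/3 + 121*C*D/24)
L(-29, 155)/(-106 + 41*54) + 12869/33155 = (139/3 + (121/24)*(-29)*155)/(-106 + 41*54) + 12869/33155 = (139/3 - 543895/24)/(-106 + 2214) + 12869*(1/33155) = -542783/24/2108 + 12869/33155 = -542783/24*1/2108 + 12869/33155 = -542783/50592 + 12869/33155 = -17344901917/1677377760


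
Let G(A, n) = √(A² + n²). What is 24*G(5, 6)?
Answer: 24*√61 ≈ 187.45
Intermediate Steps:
24*G(5, 6) = 24*√(5² + 6²) = 24*√(25 + 36) = 24*√61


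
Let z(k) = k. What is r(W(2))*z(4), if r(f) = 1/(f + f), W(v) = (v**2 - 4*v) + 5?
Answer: 2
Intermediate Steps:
W(v) = 5 + v**2 - 4*v
r(f) = 1/(2*f)
r(W(2))*z(4) = (1/(2*(5 + 2**2 - 4*2)))*4 = (1/(2*(5 + 4 - 8)))*4 = ((1/2)/1)*4 = ((1/2)*1)*4 = (1/2)*4 = 2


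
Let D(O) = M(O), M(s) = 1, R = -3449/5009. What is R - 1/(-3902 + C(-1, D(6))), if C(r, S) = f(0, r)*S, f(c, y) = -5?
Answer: -13470234/19570163 ≈ -0.68830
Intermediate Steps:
R = -3449/5009 (R = -3449*1/5009 = -3449/5009 ≈ -0.68856)
D(O) = 1
C(r, S) = -5*S
R - 1/(-3902 + C(-1, D(6))) = -3449/5009 - 1/(-3902 - 5*1) = -3449/5009 - 1/(-3902 - 5) = -3449/5009 - 1/(-3907) = -3449/5009 - 1*(-1/3907) = -3449/5009 + 1/3907 = -13470234/19570163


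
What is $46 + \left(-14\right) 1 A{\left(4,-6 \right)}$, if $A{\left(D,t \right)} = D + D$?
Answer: $-66$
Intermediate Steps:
$A{\left(D,t \right)} = 2 D$
$46 + \left(-14\right) 1 A{\left(4,-6 \right)} = 46 + \left(-14\right) 1 \cdot 2 \cdot 4 = 46 - 112 = -66$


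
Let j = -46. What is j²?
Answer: 2116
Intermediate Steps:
j² = (-46)² = 2116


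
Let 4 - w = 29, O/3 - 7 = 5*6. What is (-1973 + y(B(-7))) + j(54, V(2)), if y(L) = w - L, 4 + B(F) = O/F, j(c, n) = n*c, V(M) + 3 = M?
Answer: -14225/7 ≈ -2032.1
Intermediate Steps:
V(M) = -3 + M
O = 111 (O = 21 + 3*(5*6) = 21 + 3*30 = 21 + 90 = 111)
j(c, n) = c*n
w = -25 (w = 4 - 1*29 = 4 - 29 = -25)
B(F) = -4 + 111/F
y(L) = -25 - L
(-1973 + y(B(-7))) + j(54, V(2)) = (-1973 + (-25 - (-4 + 111/(-7)))) + 54*(-3 + 2) = (-1973 + (-25 - (-4 + 111*(-⅐)))) + 54*(-1) = (-1973 + (-25 - (-4 - 111/7))) - 54 = (-1973 + (-25 - 1*(-139/7))) - 54 = (-1973 + (-25 + 139/7)) - 54 = (-1973 - 36/7) - 54 = -13847/7 - 54 = -14225/7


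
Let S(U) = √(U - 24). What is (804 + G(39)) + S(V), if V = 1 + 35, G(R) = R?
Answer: 843 + 2*√3 ≈ 846.46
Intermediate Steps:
V = 36
S(U) = √(-24 + U)
(804 + G(39)) + S(V) = (804 + 39) + √(-24 + 36) = 843 + √12 = 843 + 2*√3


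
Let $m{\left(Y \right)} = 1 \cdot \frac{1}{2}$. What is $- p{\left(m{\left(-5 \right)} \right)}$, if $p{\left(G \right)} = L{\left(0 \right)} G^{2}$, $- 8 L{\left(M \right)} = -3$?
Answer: $- \frac{3}{32} \approx -0.09375$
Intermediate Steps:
$m{\left(Y \right)} = \frac{1}{2}$ ($m{\left(Y \right)} = 1 \cdot \frac{1}{2} = \frac{1}{2}$)
$L{\left(M \right)} = \frac{3}{8}$ ($L{\left(M \right)} = \left(- \frac{1}{8}\right) \left(-3\right) = \frac{3}{8}$)
$p{\left(G \right)} = \frac{3 G^{2}}{8}$
$- p{\left(m{\left(-5 \right)} \right)} = - \frac{3}{8 \cdot 4} = \left(-1\right) \frac{3}{32} = - \frac{3}{32}$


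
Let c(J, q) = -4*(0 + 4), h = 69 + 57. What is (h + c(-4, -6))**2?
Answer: 12100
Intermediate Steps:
h = 126
c(J, q) = -16 (c(J, q) = -4*4 = -16)
(h + c(-4, -6))**2 = (126 - 16)**2 = 110**2 = 12100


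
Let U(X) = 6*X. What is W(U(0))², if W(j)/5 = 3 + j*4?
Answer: 225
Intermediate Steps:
W(j) = 15 + 20*j (W(j) = 5*(3 + j*4) = 5*(3 + 4*j) = 15 + 20*j)
W(U(0))² = (15 + 20*(6*0))² = (15 + 20*0)² = (15 + 0)² = 15² = 225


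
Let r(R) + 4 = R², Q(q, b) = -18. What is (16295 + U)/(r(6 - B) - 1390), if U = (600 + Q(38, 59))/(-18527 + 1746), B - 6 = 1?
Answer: -2819029/240989 ≈ -11.698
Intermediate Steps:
B = 7 (B = 6 + 1 = 7)
U = -6/173 (U = (600 - 18)/(-18527 + 1746) = 582/(-16781) = 582*(-1/16781) = -6/173 ≈ -0.034682)
r(R) = -4 + R²
(16295 + U)/(r(6 - B) - 1390) = (16295 - 6/173)/((-4 + (6 - 1*7)²) - 1390) = 2819029/(173*((-4 + (6 - 7)²) - 1390)) = 2819029/(173*((-4 + (-1)²) - 1390)) = 2819029/(173*((-4 + 1) - 1390)) = 2819029/(173*(-3 - 1390)) = (2819029/173)/(-1393) = (2819029/173)*(-1/1393) = -2819029/240989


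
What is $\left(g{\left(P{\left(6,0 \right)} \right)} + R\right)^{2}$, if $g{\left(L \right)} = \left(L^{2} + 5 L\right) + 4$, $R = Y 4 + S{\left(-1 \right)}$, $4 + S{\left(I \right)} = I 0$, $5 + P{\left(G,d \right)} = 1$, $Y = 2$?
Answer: $16$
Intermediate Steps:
$P{\left(G,d \right)} = -4$ ($P{\left(G,d \right)} = -5 + 1 = -4$)
$S{\left(I \right)} = -4$ ($S{\left(I \right)} = -4 + I 0 = -4 + 0 = -4$)
$R = 4$ ($R = 2 \cdot 4 - 4 = 8 - 4 = 4$)
$g{\left(L \right)} = 4 + L^{2} + 5 L$
$\left(g{\left(P{\left(6,0 \right)} \right)} + R\right)^{2} = \left(\left(4 + \left(-4\right)^{2} + 5 \left(-4\right)\right) + 4\right)^{2} = \left(\left(4 + 16 - 20\right) + 4\right)^{2} = \left(0 + 4\right)^{2} = 4^{2} = 16$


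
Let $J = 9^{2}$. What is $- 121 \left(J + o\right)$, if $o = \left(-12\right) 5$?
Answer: $-2541$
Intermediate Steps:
$o = -60$
$J = 81$
$- 121 \left(J + o\right) = - 121 \left(81 - 60\right) = \left(-121\right) 21 = -2541$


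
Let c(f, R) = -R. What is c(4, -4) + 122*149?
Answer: 18182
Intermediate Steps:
c(4, -4) + 122*149 = -1*(-4) + 122*149 = 4 + 18178 = 18182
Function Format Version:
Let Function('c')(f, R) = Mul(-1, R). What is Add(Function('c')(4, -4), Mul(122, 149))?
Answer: 18182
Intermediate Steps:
Add(Function('c')(4, -4), Mul(122, 149)) = Add(Mul(-1, -4), Mul(122, 149)) = Add(4, 18178) = 18182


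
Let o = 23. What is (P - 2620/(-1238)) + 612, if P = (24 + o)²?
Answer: 1747509/619 ≈ 2823.1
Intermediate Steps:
P = 2209 (P = (24 + 23)² = 47² = 2209)
(P - 2620/(-1238)) + 612 = (2209 - 2620/(-1238)) + 612 = (2209 - 2620*(-1/1238)) + 612 = (2209 + 1310/619) + 612 = 1368681/619 + 612 = 1747509/619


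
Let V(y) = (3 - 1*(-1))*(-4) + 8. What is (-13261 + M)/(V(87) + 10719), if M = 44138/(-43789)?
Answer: -580730067/469023979 ≈ -1.2382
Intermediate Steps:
V(y) = -8 (V(y) = (3 + 1)*(-4) + 8 = 4*(-4) + 8 = -16 + 8 = -8)
M = -44138/43789 (M = 44138*(-1/43789) = -44138/43789 ≈ -1.0080)
(-13261 + M)/(V(87) + 10719) = (-13261 - 44138/43789)/(-8 + 10719) = -580730067/43789/10711 = -580730067/43789*1/10711 = -580730067/469023979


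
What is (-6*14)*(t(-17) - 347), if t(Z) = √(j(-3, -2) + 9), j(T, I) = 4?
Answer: 29148 - 84*√13 ≈ 28845.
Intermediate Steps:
t(Z) = √13 (t(Z) = √(4 + 9) = √13)
(-6*14)*(t(-17) - 347) = (-6*14)*(√13 - 347) = -84*(-347 + √13) = 29148 - 84*√13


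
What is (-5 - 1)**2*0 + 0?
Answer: 0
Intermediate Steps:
(-5 - 1)**2*0 + 0 = (-6)**2*0 + 0 = 36*0 + 0 = 0 + 0 = 0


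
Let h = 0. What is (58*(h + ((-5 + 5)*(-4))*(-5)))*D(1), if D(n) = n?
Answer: 0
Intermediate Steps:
(58*(h + ((-5 + 5)*(-4))*(-5)))*D(1) = (58*(0 + ((-5 + 5)*(-4))*(-5)))*1 = (58*(0 + (0*(-4))*(-5)))*1 = (58*(0 + 0*(-5)))*1 = (58*(0 + 0))*1 = (58*0)*1 = 0*1 = 0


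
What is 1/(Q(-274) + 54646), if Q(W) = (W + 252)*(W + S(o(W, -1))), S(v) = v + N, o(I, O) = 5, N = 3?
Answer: 1/60498 ≈ 1.6529e-5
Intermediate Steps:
S(v) = 3 + v (S(v) = v + 3 = 3 + v)
Q(W) = (8 + W)*(252 + W) (Q(W) = (W + 252)*(W + (3 + 5)) = (252 + W)*(W + 8) = (252 + W)*(8 + W) = (8 + W)*(252 + W))
1/(Q(-274) + 54646) = 1/((2016 + (-274)² + 260*(-274)) + 54646) = 1/((2016 + 75076 - 71240) + 54646) = 1/(5852 + 54646) = 1/60498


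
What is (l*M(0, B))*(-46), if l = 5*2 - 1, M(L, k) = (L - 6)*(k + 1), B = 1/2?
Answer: 3726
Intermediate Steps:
B = 1/2 ≈ 0.50000
M(L, k) = (1 + k)*(-6 + L) (M(L, k) = (-6 + L)*(1 + k) = (1 + k)*(-6 + L))
l = 9 (l = 10 - 1 = 9)
(l*M(0, B))*(-46) = (9*(-6 + 0 - 6*1/2 + 0*(1/2)))*(-46) = (9*(-6 + 0 - 3 + 0))*(-46) = (9*(-9))*(-46) = -81*(-46) = 3726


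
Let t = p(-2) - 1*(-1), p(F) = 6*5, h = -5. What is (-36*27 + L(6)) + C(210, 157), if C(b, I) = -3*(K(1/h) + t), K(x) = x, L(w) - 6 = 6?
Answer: -5262/5 ≈ -1052.4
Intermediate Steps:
L(w) = 12 (L(w) = 6 + 6 = 12)
p(F) = 30
t = 31 (t = 30 - 1*(-1) = 30 + 1 = 31)
C(b, I) = -462/5 (C(b, I) = -3*(1/(-5) + 31) = -3*(-⅕ + 31) = -3*154/5 = -462/5)
(-36*27 + L(6)) + C(210, 157) = (-36*27 + 12) - 462/5 = (-972 + 12) - 462/5 = -960 - 462/5 = -5262/5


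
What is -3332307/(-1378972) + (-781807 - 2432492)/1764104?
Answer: 361526946825/608162505272 ≈ 0.59446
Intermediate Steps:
-3332307/(-1378972) + (-781807 - 2432492)/1764104 = -3332307*(-1/1378972) - 3214299*1/1764104 = 3332307/1378972 - 3214299/1764104 = 361526946825/608162505272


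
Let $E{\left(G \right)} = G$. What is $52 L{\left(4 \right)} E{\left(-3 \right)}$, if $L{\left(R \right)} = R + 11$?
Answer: $-2340$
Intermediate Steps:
$L{\left(R \right)} = 11 + R$
$52 L{\left(4 \right)} E{\left(-3 \right)} = 52 \left(11 + 4\right) \left(-3\right) = 52 \cdot 15 \left(-3\right) = 780 \left(-3\right) = -2340$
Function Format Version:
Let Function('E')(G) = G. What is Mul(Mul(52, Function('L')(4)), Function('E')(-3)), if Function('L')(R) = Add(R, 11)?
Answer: -2340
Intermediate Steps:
Function('L')(R) = Add(11, R)
Mul(Mul(52, Function('L')(4)), Function('E')(-3)) = Mul(Mul(52, Add(11, 4)), -3) = Mul(Mul(52, 15), -3) = Mul(780, -3) = -2340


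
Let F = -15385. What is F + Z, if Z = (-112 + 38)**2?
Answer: -9909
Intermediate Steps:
Z = 5476 (Z = (-74)**2 = 5476)
F + Z = -15385 + 5476 = -9909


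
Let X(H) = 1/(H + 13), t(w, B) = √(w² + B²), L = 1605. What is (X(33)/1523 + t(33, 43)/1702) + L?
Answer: 112443091/70058 + √2938/1702 ≈ 1605.0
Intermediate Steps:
t(w, B) = √(B² + w²)
X(H) = 1/(13 + H)
(X(33)/1523 + t(33, 43)/1702) + L = (1/((13 + 33)*1523) + √(43² + 33²)/1702) + 1605 = ((1/1523)/46 + √(1849 + 1089)*(1/1702)) + 1605 = ((1/46)*(1/1523) + √2938*(1/1702)) + 1605 = (1/70058 + √2938/1702) + 1605 = 112443091/70058 + √2938/1702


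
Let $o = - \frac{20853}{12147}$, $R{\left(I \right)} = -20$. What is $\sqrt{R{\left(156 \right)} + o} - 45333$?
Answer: $-45333 + \frac{i \sqrt{356032619}}{4049} \approx -45333.0 + 4.6601 i$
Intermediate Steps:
$o = - \frac{6951}{4049}$ ($o = \left(-20853\right) \frac{1}{12147} = - \frac{6951}{4049} \approx -1.7167$)
$\sqrt{R{\left(156 \right)} + o} - 45333 = \sqrt{-20 - \frac{6951}{4049}} - 45333 = \sqrt{- \frac{87931}{4049}} - 45333 = \frac{i \sqrt{356032619}}{4049} - 45333 = -45333 + \frac{i \sqrt{356032619}}{4049}$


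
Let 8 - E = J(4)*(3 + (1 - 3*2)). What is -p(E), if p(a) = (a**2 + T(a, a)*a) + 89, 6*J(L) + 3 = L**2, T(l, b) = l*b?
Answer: -57163/27 ≈ -2117.1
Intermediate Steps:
T(l, b) = b*l
J(L) = -1/2 + L**2/6
E = 37/3 (E = 8 - (-1/2 + (1/6)*4**2)*(3 + (1 - 3*2)) = 8 - (-1/2 + (1/6)*16)*(3 + (1 - 6)) = 8 - (-1/2 + 8/3)*(3 - 5) = 8 - 13*(-2)/6 = 8 - 1*(-13/3) = 8 + 13/3 = 37/3 ≈ 12.333)
p(a) = 89 + a**2 + a**3 (p(a) = (a**2 + (a*a)*a) + 89 = (a**2 + a**2*a) + 89 = (a**2 + a**3) + 89 = 89 + a**2 + a**3)
-p(E) = -(89 + (37/3)**2 + (37/3)**3) = -(89 + 1369/9 + 50653/27) = -1*57163/27 = -57163/27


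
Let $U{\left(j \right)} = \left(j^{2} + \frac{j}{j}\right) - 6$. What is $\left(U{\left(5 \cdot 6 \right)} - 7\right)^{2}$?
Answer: $788544$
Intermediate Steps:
$U{\left(j \right)} = -5 + j^{2}$ ($U{\left(j \right)} = \left(j^{2} + 1\right) - 6 = \left(1 + j^{2}\right) - 6 = -5 + j^{2}$)
$\left(U{\left(5 \cdot 6 \right)} - 7\right)^{2} = \left(\left(-5 + \left(5 \cdot 6\right)^{2}\right) - 7\right)^{2} = \left(\left(-5 + 30^{2}\right) - 7\right)^{2} = \left(\left(-5 + 900\right) - 7\right)^{2} = \left(895 - 7\right)^{2} = 888^{2} = 788544$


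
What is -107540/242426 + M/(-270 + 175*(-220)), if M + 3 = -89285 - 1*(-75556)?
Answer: -210082992/2349714005 ≈ -0.089408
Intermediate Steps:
M = -13732 (M = -3 + (-89285 - 1*(-75556)) = -3 + (-89285 + 75556) = -3 - 13729 = -13732)
-107540/242426 + M/(-270 + 175*(-220)) = -107540/242426 - 13732/(-270 + 175*(-220)) = -107540*1/242426 - 13732/(-270 - 38500) = -53770/121213 - 13732/(-38770) = -53770/121213 - 13732*(-1/38770) = -53770/121213 + 6866/19385 = -210082992/2349714005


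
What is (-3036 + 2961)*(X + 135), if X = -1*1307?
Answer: 87900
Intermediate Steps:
X = -1307
(-3036 + 2961)*(X + 135) = (-3036 + 2961)*(-1307 + 135) = -75*(-1172) = 87900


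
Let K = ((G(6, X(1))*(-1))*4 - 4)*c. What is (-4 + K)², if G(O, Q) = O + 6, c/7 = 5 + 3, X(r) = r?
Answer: 8503056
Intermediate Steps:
c = 56 (c = 7*(5 + 3) = 7*8 = 56)
G(O, Q) = 6 + O
K = -2912 (K = (((6 + 6)*(-1))*4 - 4)*56 = ((12*(-1))*4 - 4)*56 = (-12*4 - 4)*56 = (-48 - 4)*56 = -52*56 = -2912)
(-4 + K)² = (-4 - 2912)² = (-2916)² = 8503056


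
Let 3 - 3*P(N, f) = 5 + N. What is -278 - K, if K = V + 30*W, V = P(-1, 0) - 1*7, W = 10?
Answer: -1712/3 ≈ -570.67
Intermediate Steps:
P(N, f) = -2/3 - N/3 (P(N, f) = 1 - (5 + N)/3 = 1 + (-5/3 - N/3) = -2/3 - N/3)
V = -22/3 (V = (-2/3 - 1/3*(-1)) - 1*7 = (-2/3 + 1/3) - 7 = -1/3 - 7 = -22/3 ≈ -7.3333)
K = 878/3 (K = -22/3 + 30*10 = -22/3 + 300 = 878/3 ≈ 292.67)
-278 - K = -278 - 1*878/3 = -278 - 878/3 = -1712/3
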